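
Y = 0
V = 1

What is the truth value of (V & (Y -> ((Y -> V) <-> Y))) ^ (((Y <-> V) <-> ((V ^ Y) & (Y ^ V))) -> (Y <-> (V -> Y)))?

0

Y -> V = 0 -> 1 = 1
(Y -> V) <-> Y = 1 <-> 0 = 0
Y -> ((Y -> V) <-> Y) = 0 -> 0 = 1
V & (Y -> ((Y -> V) <-> Y)) = 1 & 1 = 1
Y <-> V = 0 <-> 1 = 0
V ^ Y = 1 ^ 0 = 1
Y ^ V = 0 ^ 1 = 1
(V ^ Y) & (Y ^ V) = 1 & 1 = 1
(Y <-> V) <-> ((V ^ Y) & (Y ^ V)) = 0 <-> 1 = 0
V -> Y = 1 -> 0 = 0
Y <-> (V -> Y) = 0 <-> 0 = 1
((Y <-> V) <-> ((V ^ Y) & (Y ^ V))) -> (Y <-> (V -> Y)) = 0 -> 1 = 1
(V & (Y -> ((Y -> V) <-> Y))) ^ (((Y <-> V) <-> ((V ^ Y) & (Y ^ V))) -> (Y <-> (V -> Y))) = 1 ^ 1 = 0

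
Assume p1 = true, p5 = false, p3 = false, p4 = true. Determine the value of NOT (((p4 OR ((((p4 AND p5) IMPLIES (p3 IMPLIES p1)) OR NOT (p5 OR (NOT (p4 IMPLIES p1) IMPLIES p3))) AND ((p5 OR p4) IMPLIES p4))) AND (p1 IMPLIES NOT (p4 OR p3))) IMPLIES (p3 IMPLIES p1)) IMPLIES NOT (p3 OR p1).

true

Substituting p1=true, p5=false, p3=false, p4=true:
p4 AND p5 = true AND false = false
p3 IMPLIES p1 = false IMPLIES true = true
(p4 AND p5) IMPLIES (p3 IMPLIES p1) = false IMPLIES true = true
p4 IMPLIES p1 = true IMPLIES true = true
NOT (p4 IMPLIES p1) = NOT true = false
NOT (p4 IMPLIES p1) IMPLIES p3 = false IMPLIES false = true
p5 OR (NOT (p4 IMPLIES p1) IMPLIES p3) = false OR true = true
NOT (p5 OR (NOT (p4 IMPLIES p1) IMPLIES p3)) = NOT true = false
((p4 AND p5) IMPLIES (p3 IMPLIES p1)) OR NOT (p5 OR (NOT (p4 IMPLIES p1) IMPLIES p3)) = true OR false = true
p5 OR p4 = false OR true = true
(p5 OR p4) IMPLIES p4 = true IMPLIES true = true
(((p4 AND p5) IMPLIES (p3 IMPLIES p1)) OR NOT (p5 OR (NOT (p4 IMPLIES p1) IMPLIES p3))) AND ((p5 OR p4) IMPLIES p4) = true AND true = true
p4 OR ((((p4 AND p5) IMPLIES (p3 IMPLIES p1)) OR NOT (p5 OR (NOT (p4 IMPLIES p1) IMPLIES p3))) AND ((p5 OR p4) IMPLIES p4)) = true OR true = true
p4 OR p3 = true OR false = true
NOT (p4 OR p3) = NOT true = false
p1 IMPLIES NOT (p4 OR p3) = true IMPLIES false = false
(p4 OR ((((p4 AND p5) IMPLIES (p3 IMPLIES p1)) OR NOT (p5 OR (NOT (p4 IMPLIES p1) IMPLIES p3))) AND ((p5 OR p4) IMPLIES p4))) AND (p1 IMPLIES NOT (p4 OR p3)) = true AND false = false
p3 IMPLIES p1 = false IMPLIES true = true
((p4 OR ((((p4 AND p5) IMPLIES (p3 IMPLIES p1)) OR NOT (p5 OR (NOT (p4 IMPLIES p1) IMPLIES p3))) AND ((p5 OR p4) IMPLIES p4))) AND (p1 IMPLIES NOT (p4 OR p3))) IMPLIES (p3 IMPLIES p1) = false IMPLIES true = true
NOT (((p4 OR ((((p4 AND p5) IMPLIES (p3 IMPLIES p1)) OR NOT (p5 OR (NOT (p4 IMPLIES p1) IMPLIES p3))) AND ((p5 OR p4) IMPLIES p4))) AND (p1 IMPLIES NOT (p4 OR p3))) IMPLIES (p3 IMPLIES p1)) = NOT true = false
p3 OR p1 = false OR true = true
NOT (p3 OR p1) = NOT true = false
NOT (((p4 OR ((((p4 AND p5) IMPLIES (p3 IMPLIES p1)) OR NOT (p5 OR (NOT (p4 IMPLIES p1) IMPLIES p3))) AND ((p5 OR p4) IMPLIES p4))) AND (p1 IMPLIES NOT (p4 OR p3))) IMPLIES (p3 IMPLIES p1)) IMPLIES NOT (p3 OR p1) = false IMPLIES false = true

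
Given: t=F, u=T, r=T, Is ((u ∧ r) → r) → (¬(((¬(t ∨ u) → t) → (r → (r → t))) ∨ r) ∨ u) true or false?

T

Substituting t=F, u=T, r=T:
u ∧ r = T ∧ T = T
(u ∧ r) → r = T → T = T
t ∨ u = F ∨ T = T
¬(t ∨ u) = ¬T = F
¬(t ∨ u) → t = F → F = T
r → t = T → F = F
r → (r → t) = T → F = F
(¬(t ∨ u) → t) → (r → (r → t)) = T → F = F
((¬(t ∨ u) → t) → (r → (r → t))) ∨ r = F ∨ T = T
¬(((¬(t ∨ u) → t) → (r → (r → t))) ∨ r) = ¬T = F
¬(((¬(t ∨ u) → t) → (r → (r → t))) ∨ r) ∨ u = F ∨ T = T
((u ∧ r) → r) → (¬(((¬(t ∨ u) → t) → (r → (r → t))) ∨ r) ∨ u) = T → T = T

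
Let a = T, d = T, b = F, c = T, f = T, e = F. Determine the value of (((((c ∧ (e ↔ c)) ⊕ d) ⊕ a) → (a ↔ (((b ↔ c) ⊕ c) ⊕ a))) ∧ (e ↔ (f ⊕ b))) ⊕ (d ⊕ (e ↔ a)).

T

Substituting a=T, d=T, b=F, c=T, f=T, e=F:
e ↔ c = F ↔ T = F
c ∧ (e ↔ c) = T ∧ F = F
(c ∧ (e ↔ c)) ⊕ d = F ⊕ T = T
((c ∧ (e ↔ c)) ⊕ d) ⊕ a = T ⊕ T = F
b ↔ c = F ↔ T = F
(b ↔ c) ⊕ c = F ⊕ T = T
((b ↔ c) ⊕ c) ⊕ a = T ⊕ T = F
a ↔ (((b ↔ c) ⊕ c) ⊕ a) = T ↔ F = F
(((c ∧ (e ↔ c)) ⊕ d) ⊕ a) → (a ↔ (((b ↔ c) ⊕ c) ⊕ a)) = F → F = T
f ⊕ b = T ⊕ F = T
e ↔ (f ⊕ b) = F ↔ T = F
((((c ∧ (e ↔ c)) ⊕ d) ⊕ a) → (a ↔ (((b ↔ c) ⊕ c) ⊕ a))) ∧ (e ↔ (f ⊕ b)) = T ∧ F = F
e ↔ a = F ↔ T = F
d ⊕ (e ↔ a) = T ⊕ F = T
(((((c ∧ (e ↔ c)) ⊕ d) ⊕ a) → (a ↔ (((b ↔ c) ⊕ c) ⊕ a))) ∧ (e ↔ (f ⊕ b))) ⊕ (d ⊕ (e ↔ a)) = F ⊕ T = T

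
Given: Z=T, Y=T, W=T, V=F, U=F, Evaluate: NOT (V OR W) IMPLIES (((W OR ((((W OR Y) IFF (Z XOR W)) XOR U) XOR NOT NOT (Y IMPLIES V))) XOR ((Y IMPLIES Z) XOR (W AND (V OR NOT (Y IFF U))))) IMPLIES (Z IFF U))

V OR W = F OR T = T
NOT (V OR W) = NOT T = F
W OR Y = T OR T = T
Z XOR W = T XOR T = F
(W OR Y) IFF (Z XOR W) = T IFF F = F
((W OR Y) IFF (Z XOR W)) XOR U = F XOR F = F
Y IMPLIES V = T IMPLIES F = F
NOT (Y IMPLIES V) = NOT F = T
NOT NOT (Y IMPLIES V) = NOT T = F
(((W OR Y) IFF (Z XOR W)) XOR U) XOR NOT NOT (Y IMPLIES V) = F XOR F = F
W OR ((((W OR Y) IFF (Z XOR W)) XOR U) XOR NOT NOT (Y IMPLIES V)) = T OR F = T
Y IMPLIES Z = T IMPLIES T = T
Y IFF U = T IFF F = F
NOT (Y IFF U) = NOT F = T
V OR NOT (Y IFF U) = F OR T = T
W AND (V OR NOT (Y IFF U)) = T AND T = T
(Y IMPLIES Z) XOR (W AND (V OR NOT (Y IFF U))) = T XOR T = F
(W OR ((((W OR Y) IFF (Z XOR W)) XOR U) XOR NOT NOT (Y IMPLIES V))) XOR ((Y IMPLIES Z) XOR (W AND (V OR NOT (Y IFF U)))) = T XOR F = T
Z IFF U = T IFF F = F
((W OR ((((W OR Y) IFF (Z XOR W)) XOR U) XOR NOT NOT (Y IMPLIES V))) XOR ((Y IMPLIES Z) XOR (W AND (V OR NOT (Y IFF U))))) IMPLIES (Z IFF U) = T IMPLIES F = F
NOT (V OR W) IMPLIES (((W OR ((((W OR Y) IFF (Z XOR W)) XOR U) XOR NOT NOT (Y IMPLIES V))) XOR ((Y IMPLIES Z) XOR (W AND (V OR NOT (Y IFF U))))) IMPLIES (Z IFF U)) = F IMPLIES F = T

T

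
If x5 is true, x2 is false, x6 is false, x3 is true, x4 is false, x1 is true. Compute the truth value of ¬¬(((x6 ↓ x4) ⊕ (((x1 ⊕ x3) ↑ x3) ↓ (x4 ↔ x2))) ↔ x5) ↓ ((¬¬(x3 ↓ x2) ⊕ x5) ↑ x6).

x6 ↓ x4 = F ↓ F = T
x1 ⊕ x3 = T ⊕ T = F
(x1 ⊕ x3) ↑ x3 = F ↑ T = T
x4 ↔ x2 = F ↔ F = T
((x1 ⊕ x3) ↑ x3) ↓ (x4 ↔ x2) = T ↓ T = F
(x6 ↓ x4) ⊕ (((x1 ⊕ x3) ↑ x3) ↓ (x4 ↔ x2)) = T ⊕ F = T
((x6 ↓ x4) ⊕ (((x1 ⊕ x3) ↑ x3) ↓ (x4 ↔ x2))) ↔ x5 = T ↔ T = T
¬(((x6 ↓ x4) ⊕ (((x1 ⊕ x3) ↑ x3) ↓ (x4 ↔ x2))) ↔ x5) = ¬T = F
¬¬(((x6 ↓ x4) ⊕ (((x1 ⊕ x3) ↑ x3) ↓ (x4 ↔ x2))) ↔ x5) = ¬F = T
x3 ↓ x2 = T ↓ F = F
¬(x3 ↓ x2) = ¬F = T
¬¬(x3 ↓ x2) = ¬T = F
¬¬(x3 ↓ x2) ⊕ x5 = F ⊕ T = T
(¬¬(x3 ↓ x2) ⊕ x5) ↑ x6 = T ↑ F = T
¬¬(((x6 ↓ x4) ⊕ (((x1 ⊕ x3) ↑ x3) ↓ (x4 ↔ x2))) ↔ x5) ↓ ((¬¬(x3 ↓ x2) ⊕ x5) ↑ x6) = T ↓ T = F

F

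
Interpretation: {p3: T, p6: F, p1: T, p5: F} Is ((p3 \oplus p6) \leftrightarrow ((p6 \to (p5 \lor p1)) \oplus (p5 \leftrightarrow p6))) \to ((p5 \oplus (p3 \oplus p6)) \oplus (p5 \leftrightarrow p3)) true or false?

T

p3 \oplus p6 = T \oplus F = T
p5 \lor p1 = F \lor T = T
p6 \to (p5 \lor p1) = F \to T = T
p5 \leftrightarrow p6 = F \leftrightarrow F = T
(p6 \to (p5 \lor p1)) \oplus (p5 \leftrightarrow p6) = T \oplus T = F
(p3 \oplus p6) \leftrightarrow ((p6 \to (p5 \lor p1)) \oplus (p5 \leftrightarrow p6)) = T \leftrightarrow F = F
p3 \oplus p6 = T \oplus F = T
p5 \oplus (p3 \oplus p6) = F \oplus T = T
p5 \leftrightarrow p3 = F \leftrightarrow T = F
(p5 \oplus (p3 \oplus p6)) \oplus (p5 \leftrightarrow p3) = T \oplus F = T
((p3 \oplus p6) \leftrightarrow ((p6 \to (p5 \lor p1)) \oplus (p5 \leftrightarrow p6))) \to ((p5 \oplus (p3 \oplus p6)) \oplus (p5 \leftrightarrow p3)) = F \to T = T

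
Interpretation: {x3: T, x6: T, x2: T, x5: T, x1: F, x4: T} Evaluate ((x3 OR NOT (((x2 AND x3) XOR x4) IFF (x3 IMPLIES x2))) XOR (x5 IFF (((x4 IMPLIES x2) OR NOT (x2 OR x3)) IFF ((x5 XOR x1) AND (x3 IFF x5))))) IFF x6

F

x2 AND x3 = T AND T = T
(x2 AND x3) XOR x4 = T XOR T = F
x3 IMPLIES x2 = T IMPLIES T = T
((x2 AND x3) XOR x4) IFF (x3 IMPLIES x2) = F IFF T = F
NOT (((x2 AND x3) XOR x4) IFF (x3 IMPLIES x2)) = NOT F = T
x3 OR NOT (((x2 AND x3) XOR x4) IFF (x3 IMPLIES x2)) = T OR T = T
x4 IMPLIES x2 = T IMPLIES T = T
x2 OR x3 = T OR T = T
NOT (x2 OR x3) = NOT T = F
(x4 IMPLIES x2) OR NOT (x2 OR x3) = T OR F = T
x5 XOR x1 = T XOR F = T
x3 IFF x5 = T IFF T = T
(x5 XOR x1) AND (x3 IFF x5) = T AND T = T
((x4 IMPLIES x2) OR NOT (x2 OR x3)) IFF ((x5 XOR x1) AND (x3 IFF x5)) = T IFF T = T
x5 IFF (((x4 IMPLIES x2) OR NOT (x2 OR x3)) IFF ((x5 XOR x1) AND (x3 IFF x5))) = T IFF T = T
(x3 OR NOT (((x2 AND x3) XOR x4) IFF (x3 IMPLIES x2))) XOR (x5 IFF (((x4 IMPLIES x2) OR NOT (x2 OR x3)) IFF ((x5 XOR x1) AND (x3 IFF x5)))) = T XOR T = F
((x3 OR NOT (((x2 AND x3) XOR x4) IFF (x3 IMPLIES x2))) XOR (x5 IFF (((x4 IMPLIES x2) OR NOT (x2 OR x3)) IFF ((x5 XOR x1) AND (x3 IFF x5))))) IFF x6 = F IFF T = F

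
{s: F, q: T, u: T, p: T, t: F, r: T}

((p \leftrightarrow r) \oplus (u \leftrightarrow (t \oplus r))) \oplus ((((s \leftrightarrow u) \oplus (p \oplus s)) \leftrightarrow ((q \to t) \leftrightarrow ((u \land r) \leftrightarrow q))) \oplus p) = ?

T

Substituting s=F, q=T, u=T, p=T, t=F, r=T:
p \leftrightarrow r = T \leftrightarrow T = T
t \oplus r = F \oplus T = T
u \leftrightarrow (t \oplus r) = T \leftrightarrow T = T
(p \leftrightarrow r) \oplus (u \leftrightarrow (t \oplus r)) = T \oplus T = F
s \leftrightarrow u = F \leftrightarrow T = F
p \oplus s = T \oplus F = T
(s \leftrightarrow u) \oplus (p \oplus s) = F \oplus T = T
q \to t = T \to F = F
u \land r = T \land T = T
(u \land r) \leftrightarrow q = T \leftrightarrow T = T
(q \to t) \leftrightarrow ((u \land r) \leftrightarrow q) = F \leftrightarrow T = F
((s \leftrightarrow u) \oplus (p \oplus s)) \leftrightarrow ((q \to t) \leftrightarrow ((u \land r) \leftrightarrow q)) = T \leftrightarrow F = F
(((s \leftrightarrow u) \oplus (p \oplus s)) \leftrightarrow ((q \to t) \leftrightarrow ((u \land r) \leftrightarrow q))) \oplus p = F \oplus T = T
((p \leftrightarrow r) \oplus (u \leftrightarrow (t \oplus r))) \oplus ((((s \leftrightarrow u) \oplus (p \oplus s)) \leftrightarrow ((q \to t) \leftrightarrow ((u \land r) \leftrightarrow q))) \oplus p) = F \oplus T = T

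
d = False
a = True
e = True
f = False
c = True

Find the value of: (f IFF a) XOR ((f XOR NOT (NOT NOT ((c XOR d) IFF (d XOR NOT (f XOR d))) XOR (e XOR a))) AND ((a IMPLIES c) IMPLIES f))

f IFF a = False IFF True = False
c XOR d = True XOR False = True
f XOR d = False XOR False = False
NOT (f XOR d) = NOT False = True
d XOR NOT (f XOR d) = False XOR True = True
(c XOR d) IFF (d XOR NOT (f XOR d)) = True IFF True = True
NOT ((c XOR d) IFF (d XOR NOT (f XOR d))) = NOT True = False
NOT NOT ((c XOR d) IFF (d XOR NOT (f XOR d))) = NOT False = True
e XOR a = True XOR True = False
NOT NOT ((c XOR d) IFF (d XOR NOT (f XOR d))) XOR (e XOR a) = True XOR False = True
NOT (NOT NOT ((c XOR d) IFF (d XOR NOT (f XOR d))) XOR (e XOR a)) = NOT True = False
f XOR NOT (NOT NOT ((c XOR d) IFF (d XOR NOT (f XOR d))) XOR (e XOR a)) = False XOR False = False
a IMPLIES c = True IMPLIES True = True
(a IMPLIES c) IMPLIES f = True IMPLIES False = False
(f XOR NOT (NOT NOT ((c XOR d) IFF (d XOR NOT (f XOR d))) XOR (e XOR a))) AND ((a IMPLIES c) IMPLIES f) = False AND False = False
(f IFF a) XOR ((f XOR NOT (NOT NOT ((c XOR d) IFF (d XOR NOT (f XOR d))) XOR (e XOR a))) AND ((a IMPLIES c) IMPLIES f)) = False XOR False = False

False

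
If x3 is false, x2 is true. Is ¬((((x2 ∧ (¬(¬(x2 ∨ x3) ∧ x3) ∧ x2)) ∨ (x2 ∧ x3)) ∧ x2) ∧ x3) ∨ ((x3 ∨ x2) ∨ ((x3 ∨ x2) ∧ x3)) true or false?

x2 ∨ x3 = T ∨ F = T
¬(x2 ∨ x3) = ¬T = F
¬(x2 ∨ x3) ∧ x3 = F ∧ F = F
¬(¬(x2 ∨ x3) ∧ x3) = ¬F = T
¬(¬(x2 ∨ x3) ∧ x3) ∧ x2 = T ∧ T = T
x2 ∧ (¬(¬(x2 ∨ x3) ∧ x3) ∧ x2) = T ∧ T = T
x2 ∧ x3 = T ∧ F = F
(x2 ∧ (¬(¬(x2 ∨ x3) ∧ x3) ∧ x2)) ∨ (x2 ∧ x3) = T ∨ F = T
((x2 ∧ (¬(¬(x2 ∨ x3) ∧ x3) ∧ x2)) ∨ (x2 ∧ x3)) ∧ x2 = T ∧ T = T
(((x2 ∧ (¬(¬(x2 ∨ x3) ∧ x3) ∧ x2)) ∨ (x2 ∧ x3)) ∧ x2) ∧ x3 = T ∧ F = F
¬((((x2 ∧ (¬(¬(x2 ∨ x3) ∧ x3) ∧ x2)) ∨ (x2 ∧ x3)) ∧ x2) ∧ x3) = ¬F = T
x3 ∨ x2 = F ∨ T = T
x3 ∨ x2 = F ∨ T = T
(x3 ∨ x2) ∧ x3 = T ∧ F = F
(x3 ∨ x2) ∨ ((x3 ∨ x2) ∧ x3) = T ∨ F = T
¬((((x2 ∧ (¬(¬(x2 ∨ x3) ∧ x3) ∧ x2)) ∨ (x2 ∧ x3)) ∧ x2) ∧ x3) ∨ ((x3 ∨ x2) ∨ ((x3 ∨ x2) ∧ x3)) = T ∨ T = T

T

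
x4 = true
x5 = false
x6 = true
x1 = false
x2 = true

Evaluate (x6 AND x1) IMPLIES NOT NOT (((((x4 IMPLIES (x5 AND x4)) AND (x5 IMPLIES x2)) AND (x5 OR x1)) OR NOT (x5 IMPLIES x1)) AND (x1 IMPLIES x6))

x6 AND x1 = true AND false = false
x5 AND x4 = false AND true = false
x4 IMPLIES (x5 AND x4) = true IMPLIES false = false
x5 IMPLIES x2 = false IMPLIES true = true
(x4 IMPLIES (x5 AND x4)) AND (x5 IMPLIES x2) = false AND true = false
x5 OR x1 = false OR false = false
((x4 IMPLIES (x5 AND x4)) AND (x5 IMPLIES x2)) AND (x5 OR x1) = false AND false = false
x5 IMPLIES x1 = false IMPLIES false = true
NOT (x5 IMPLIES x1) = NOT true = false
(((x4 IMPLIES (x5 AND x4)) AND (x5 IMPLIES x2)) AND (x5 OR x1)) OR NOT (x5 IMPLIES x1) = false OR false = false
x1 IMPLIES x6 = false IMPLIES true = true
((((x4 IMPLIES (x5 AND x4)) AND (x5 IMPLIES x2)) AND (x5 OR x1)) OR NOT (x5 IMPLIES x1)) AND (x1 IMPLIES x6) = false AND true = false
NOT (((((x4 IMPLIES (x5 AND x4)) AND (x5 IMPLIES x2)) AND (x5 OR x1)) OR NOT (x5 IMPLIES x1)) AND (x1 IMPLIES x6)) = NOT false = true
NOT NOT (((((x4 IMPLIES (x5 AND x4)) AND (x5 IMPLIES x2)) AND (x5 OR x1)) OR NOT (x5 IMPLIES x1)) AND (x1 IMPLIES x6)) = NOT true = false
(x6 AND x1) IMPLIES NOT NOT (((((x4 IMPLIES (x5 AND x4)) AND (x5 IMPLIES x2)) AND (x5 OR x1)) OR NOT (x5 IMPLIES x1)) AND (x1 IMPLIES x6)) = false IMPLIES false = true

true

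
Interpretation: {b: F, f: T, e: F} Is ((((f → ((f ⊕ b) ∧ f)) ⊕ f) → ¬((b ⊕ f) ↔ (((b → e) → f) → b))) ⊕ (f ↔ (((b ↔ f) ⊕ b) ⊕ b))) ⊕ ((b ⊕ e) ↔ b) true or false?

F

f ⊕ b = T ⊕ F = T
(f ⊕ b) ∧ f = T ∧ T = T
f → ((f ⊕ b) ∧ f) = T → T = T
(f → ((f ⊕ b) ∧ f)) ⊕ f = T ⊕ T = F
b ⊕ f = F ⊕ T = T
b → e = F → F = T
(b → e) → f = T → T = T
((b → e) → f) → b = T → F = F
(b ⊕ f) ↔ (((b → e) → f) → b) = T ↔ F = F
¬((b ⊕ f) ↔ (((b → e) → f) → b)) = ¬F = T
((f → ((f ⊕ b) ∧ f)) ⊕ f) → ¬((b ⊕ f) ↔ (((b → e) → f) → b)) = F → T = T
b ↔ f = F ↔ T = F
(b ↔ f) ⊕ b = F ⊕ F = F
((b ↔ f) ⊕ b) ⊕ b = F ⊕ F = F
f ↔ (((b ↔ f) ⊕ b) ⊕ b) = T ↔ F = F
(((f → ((f ⊕ b) ∧ f)) ⊕ f) → ¬((b ⊕ f) ↔ (((b → e) → f) → b))) ⊕ (f ↔ (((b ↔ f) ⊕ b) ⊕ b)) = T ⊕ F = T
b ⊕ e = F ⊕ F = F
(b ⊕ e) ↔ b = F ↔ F = T
((((f → ((f ⊕ b) ∧ f)) ⊕ f) → ¬((b ⊕ f) ↔ (((b → e) → f) → b))) ⊕ (f ↔ (((b ↔ f) ⊕ b) ⊕ b))) ⊕ ((b ⊕ e) ↔ b) = T ⊕ T = F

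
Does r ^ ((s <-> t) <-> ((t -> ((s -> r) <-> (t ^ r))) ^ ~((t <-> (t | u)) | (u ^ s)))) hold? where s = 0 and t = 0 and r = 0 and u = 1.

s <-> t = 0 <-> 0 = 1
s -> r = 0 -> 0 = 1
t ^ r = 0 ^ 0 = 0
(s -> r) <-> (t ^ r) = 1 <-> 0 = 0
t -> ((s -> r) <-> (t ^ r)) = 0 -> 0 = 1
t | u = 0 | 1 = 1
t <-> (t | u) = 0 <-> 1 = 0
u ^ s = 1 ^ 0 = 1
(t <-> (t | u)) | (u ^ s) = 0 | 1 = 1
~((t <-> (t | u)) | (u ^ s)) = ~1 = 0
(t -> ((s -> r) <-> (t ^ r))) ^ ~((t <-> (t | u)) | (u ^ s)) = 1 ^ 0 = 1
(s <-> t) <-> ((t -> ((s -> r) <-> (t ^ r))) ^ ~((t <-> (t | u)) | (u ^ s))) = 1 <-> 1 = 1
r ^ ((s <-> t) <-> ((t -> ((s -> r) <-> (t ^ r))) ^ ~((t <-> (t | u)) | (u ^ s)))) = 0 ^ 1 = 1

1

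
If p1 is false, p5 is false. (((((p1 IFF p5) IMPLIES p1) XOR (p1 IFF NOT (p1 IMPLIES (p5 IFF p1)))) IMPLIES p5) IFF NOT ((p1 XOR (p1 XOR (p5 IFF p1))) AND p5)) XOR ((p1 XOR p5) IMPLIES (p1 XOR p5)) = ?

true

Substituting p1=false, p5=false:
p1 IFF p5 = false IFF false = true
(p1 IFF p5) IMPLIES p1 = true IMPLIES false = false
p5 IFF p1 = false IFF false = true
p1 IMPLIES (p5 IFF p1) = false IMPLIES true = true
NOT (p1 IMPLIES (p5 IFF p1)) = NOT true = false
p1 IFF NOT (p1 IMPLIES (p5 IFF p1)) = false IFF false = true
((p1 IFF p5) IMPLIES p1) XOR (p1 IFF NOT (p1 IMPLIES (p5 IFF p1))) = false XOR true = true
(((p1 IFF p5) IMPLIES p1) XOR (p1 IFF NOT (p1 IMPLIES (p5 IFF p1)))) IMPLIES p5 = true IMPLIES false = false
p5 IFF p1 = false IFF false = true
p1 XOR (p5 IFF p1) = false XOR true = true
p1 XOR (p1 XOR (p5 IFF p1)) = false XOR true = true
(p1 XOR (p1 XOR (p5 IFF p1))) AND p5 = true AND false = false
NOT ((p1 XOR (p1 XOR (p5 IFF p1))) AND p5) = NOT false = true
((((p1 IFF p5) IMPLIES p1) XOR (p1 IFF NOT (p1 IMPLIES (p5 IFF p1)))) IMPLIES p5) IFF NOT ((p1 XOR (p1 XOR (p5 IFF p1))) AND p5) = false IFF true = false
p1 XOR p5 = false XOR false = false
p1 XOR p5 = false XOR false = false
(p1 XOR p5) IMPLIES (p1 XOR p5) = false IMPLIES false = true
(((((p1 IFF p5) IMPLIES p1) XOR (p1 IFF NOT (p1 IMPLIES (p5 IFF p1)))) IMPLIES p5) IFF NOT ((p1 XOR (p1 XOR (p5 IFF p1))) AND p5)) XOR ((p1 XOR p5) IMPLIES (p1 XOR p5)) = false XOR true = true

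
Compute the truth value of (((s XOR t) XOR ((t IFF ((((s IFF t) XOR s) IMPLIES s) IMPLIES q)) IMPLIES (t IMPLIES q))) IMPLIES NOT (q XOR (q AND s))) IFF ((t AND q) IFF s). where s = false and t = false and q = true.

Substituting s=false, t=false, q=true:
s XOR t = false XOR false = false
s IFF t = false IFF false = true
(s IFF t) XOR s = true XOR false = true
((s IFF t) XOR s) IMPLIES s = true IMPLIES false = false
(((s IFF t) XOR s) IMPLIES s) IMPLIES q = false IMPLIES true = true
t IFF ((((s IFF t) XOR s) IMPLIES s) IMPLIES q) = false IFF true = false
t IMPLIES q = false IMPLIES true = true
(t IFF ((((s IFF t) XOR s) IMPLIES s) IMPLIES q)) IMPLIES (t IMPLIES q) = false IMPLIES true = true
(s XOR t) XOR ((t IFF ((((s IFF t) XOR s) IMPLIES s) IMPLIES q)) IMPLIES (t IMPLIES q)) = false XOR true = true
q AND s = true AND false = false
q XOR (q AND s) = true XOR false = true
NOT (q XOR (q AND s)) = NOT true = false
((s XOR t) XOR ((t IFF ((((s IFF t) XOR s) IMPLIES s) IMPLIES q)) IMPLIES (t IMPLIES q))) IMPLIES NOT (q XOR (q AND s)) = true IMPLIES false = false
t AND q = false AND true = false
(t AND q) IFF s = false IFF false = true
(((s XOR t) XOR ((t IFF ((((s IFF t) XOR s) IMPLIES s) IMPLIES q)) IMPLIES (t IMPLIES q))) IMPLIES NOT (q XOR (q AND s))) IFF ((t AND q) IFF s) = false IFF true = false

false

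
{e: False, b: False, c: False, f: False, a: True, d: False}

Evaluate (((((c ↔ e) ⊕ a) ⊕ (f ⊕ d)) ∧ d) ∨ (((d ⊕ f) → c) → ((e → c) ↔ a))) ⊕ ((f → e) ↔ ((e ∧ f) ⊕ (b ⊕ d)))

c ↔ e = False ↔ False = True
(c ↔ e) ⊕ a = True ⊕ True = False
f ⊕ d = False ⊕ False = False
((c ↔ e) ⊕ a) ⊕ (f ⊕ d) = False ⊕ False = False
(((c ↔ e) ⊕ a) ⊕ (f ⊕ d)) ∧ d = False ∧ False = False
d ⊕ f = False ⊕ False = False
(d ⊕ f) → c = False → False = True
e → c = False → False = True
(e → c) ↔ a = True ↔ True = True
((d ⊕ f) → c) → ((e → c) ↔ a) = True → True = True
((((c ↔ e) ⊕ a) ⊕ (f ⊕ d)) ∧ d) ∨ (((d ⊕ f) → c) → ((e → c) ↔ a)) = False ∨ True = True
f → e = False → False = True
e ∧ f = False ∧ False = False
b ⊕ d = False ⊕ False = False
(e ∧ f) ⊕ (b ⊕ d) = False ⊕ False = False
(f → e) ↔ ((e ∧ f) ⊕ (b ⊕ d)) = True ↔ False = False
(((((c ↔ e) ⊕ a) ⊕ (f ⊕ d)) ∧ d) ∨ (((d ⊕ f) → c) → ((e → c) ↔ a))) ⊕ ((f → e) ↔ ((e ∧ f) ⊕ (b ⊕ d))) = True ⊕ False = True

True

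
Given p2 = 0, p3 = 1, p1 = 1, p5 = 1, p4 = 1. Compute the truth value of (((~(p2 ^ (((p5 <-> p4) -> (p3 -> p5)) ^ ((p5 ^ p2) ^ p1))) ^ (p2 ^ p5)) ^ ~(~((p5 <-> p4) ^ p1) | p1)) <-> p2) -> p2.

1

Substituting p2=0, p3=1, p1=1, p5=1, p4=1:
p5 <-> p4 = 1 <-> 1 = 1
p3 -> p5 = 1 -> 1 = 1
(p5 <-> p4) -> (p3 -> p5) = 1 -> 1 = 1
p5 ^ p2 = 1 ^ 0 = 1
(p5 ^ p2) ^ p1 = 1 ^ 1 = 0
((p5 <-> p4) -> (p3 -> p5)) ^ ((p5 ^ p2) ^ p1) = 1 ^ 0 = 1
p2 ^ (((p5 <-> p4) -> (p3 -> p5)) ^ ((p5 ^ p2) ^ p1)) = 0 ^ 1 = 1
~(p2 ^ (((p5 <-> p4) -> (p3 -> p5)) ^ ((p5 ^ p2) ^ p1))) = ~1 = 0
p2 ^ p5 = 0 ^ 1 = 1
~(p2 ^ (((p5 <-> p4) -> (p3 -> p5)) ^ ((p5 ^ p2) ^ p1))) ^ (p2 ^ p5) = 0 ^ 1 = 1
p5 <-> p4 = 1 <-> 1 = 1
(p5 <-> p4) ^ p1 = 1 ^ 1 = 0
~((p5 <-> p4) ^ p1) = ~0 = 1
~((p5 <-> p4) ^ p1) | p1 = 1 | 1 = 1
~(~((p5 <-> p4) ^ p1) | p1) = ~1 = 0
(~(p2 ^ (((p5 <-> p4) -> (p3 -> p5)) ^ ((p5 ^ p2) ^ p1))) ^ (p2 ^ p5)) ^ ~(~((p5 <-> p4) ^ p1) | p1) = 1 ^ 0 = 1
((~(p2 ^ (((p5 <-> p4) -> (p3 -> p5)) ^ ((p5 ^ p2) ^ p1))) ^ (p2 ^ p5)) ^ ~(~((p5 <-> p4) ^ p1) | p1)) <-> p2 = 1 <-> 0 = 0
(((~(p2 ^ (((p5 <-> p4) -> (p3 -> p5)) ^ ((p5 ^ p2) ^ p1))) ^ (p2 ^ p5)) ^ ~(~((p5 <-> p4) ^ p1) | p1)) <-> p2) -> p2 = 0 -> 0 = 1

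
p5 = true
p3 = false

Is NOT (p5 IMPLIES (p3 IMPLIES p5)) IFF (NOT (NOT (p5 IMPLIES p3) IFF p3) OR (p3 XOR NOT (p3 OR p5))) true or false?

false

p3 IMPLIES p5 = false IMPLIES true = true
p5 IMPLIES (p3 IMPLIES p5) = true IMPLIES true = true
NOT (p5 IMPLIES (p3 IMPLIES p5)) = NOT true = false
p5 IMPLIES p3 = true IMPLIES false = false
NOT (p5 IMPLIES p3) = NOT false = true
NOT (p5 IMPLIES p3) IFF p3 = true IFF false = false
NOT (NOT (p5 IMPLIES p3) IFF p3) = NOT false = true
p3 OR p5 = false OR true = true
NOT (p3 OR p5) = NOT true = false
p3 XOR NOT (p3 OR p5) = false XOR false = false
NOT (NOT (p5 IMPLIES p3) IFF p3) OR (p3 XOR NOT (p3 OR p5)) = true OR false = true
NOT (p5 IMPLIES (p3 IMPLIES p5)) IFF (NOT (NOT (p5 IMPLIES p3) IFF p3) OR (p3 XOR NOT (p3 OR p5))) = false IFF true = false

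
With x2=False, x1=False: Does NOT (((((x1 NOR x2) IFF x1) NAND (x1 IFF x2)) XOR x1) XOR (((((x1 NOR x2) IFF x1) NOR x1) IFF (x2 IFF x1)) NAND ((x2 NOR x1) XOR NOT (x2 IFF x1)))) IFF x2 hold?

x1 NOR x2 = False NOR False = True
(x1 NOR x2) IFF x1 = True IFF False = False
x1 IFF x2 = False IFF False = True
((x1 NOR x2) IFF x1) NAND (x1 IFF x2) = False NAND True = True
(((x1 NOR x2) IFF x1) NAND (x1 IFF x2)) XOR x1 = True XOR False = True
x1 NOR x2 = False NOR False = True
(x1 NOR x2) IFF x1 = True IFF False = False
((x1 NOR x2) IFF x1) NOR x1 = False NOR False = True
x2 IFF x1 = False IFF False = True
(((x1 NOR x2) IFF x1) NOR x1) IFF (x2 IFF x1) = True IFF True = True
x2 NOR x1 = False NOR False = True
x2 IFF x1 = False IFF False = True
NOT (x2 IFF x1) = NOT True = False
(x2 NOR x1) XOR NOT (x2 IFF x1) = True XOR False = True
((((x1 NOR x2) IFF x1) NOR x1) IFF (x2 IFF x1)) NAND ((x2 NOR x1) XOR NOT (x2 IFF x1)) = True NAND True = False
((((x1 NOR x2) IFF x1) NAND (x1 IFF x2)) XOR x1) XOR (((((x1 NOR x2) IFF x1) NOR x1) IFF (x2 IFF x1)) NAND ((x2 NOR x1) XOR NOT (x2 IFF x1))) = True XOR False = True
NOT (((((x1 NOR x2) IFF x1) NAND (x1 IFF x2)) XOR x1) XOR (((((x1 NOR x2) IFF x1) NOR x1) IFF (x2 IFF x1)) NAND ((x2 NOR x1) XOR NOT (x2 IFF x1)))) = NOT True = False
NOT (((((x1 NOR x2) IFF x1) NAND (x1 IFF x2)) XOR x1) XOR (((((x1 NOR x2) IFF x1) NOR x1) IFF (x2 IFF x1)) NAND ((x2 NOR x1) XOR NOT (x2 IFF x1)))) IFF x2 = False IFF False = True

True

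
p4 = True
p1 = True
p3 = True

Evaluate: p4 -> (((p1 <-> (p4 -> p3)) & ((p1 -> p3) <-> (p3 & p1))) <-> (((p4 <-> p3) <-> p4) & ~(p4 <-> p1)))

False

p4 -> p3 = True -> True = True
p1 <-> (p4 -> p3) = True <-> True = True
p1 -> p3 = True -> True = True
p3 & p1 = True & True = True
(p1 -> p3) <-> (p3 & p1) = True <-> True = True
(p1 <-> (p4 -> p3)) & ((p1 -> p3) <-> (p3 & p1)) = True & True = True
p4 <-> p3 = True <-> True = True
(p4 <-> p3) <-> p4 = True <-> True = True
p4 <-> p1 = True <-> True = True
~(p4 <-> p1) = ~True = False
((p4 <-> p3) <-> p4) & ~(p4 <-> p1) = True & False = False
((p1 <-> (p4 -> p3)) & ((p1 -> p3) <-> (p3 & p1))) <-> (((p4 <-> p3) <-> p4) & ~(p4 <-> p1)) = True <-> False = False
p4 -> (((p1 <-> (p4 -> p3)) & ((p1 -> p3) <-> (p3 & p1))) <-> (((p4 <-> p3) <-> p4) & ~(p4 <-> p1))) = True -> False = False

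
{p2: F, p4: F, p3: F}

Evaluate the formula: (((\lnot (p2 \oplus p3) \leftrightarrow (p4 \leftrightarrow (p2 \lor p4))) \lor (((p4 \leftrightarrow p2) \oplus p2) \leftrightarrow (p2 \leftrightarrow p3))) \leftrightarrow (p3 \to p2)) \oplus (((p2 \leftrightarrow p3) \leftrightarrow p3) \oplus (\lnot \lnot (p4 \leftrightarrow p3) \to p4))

p2 \oplus p3 = F \oplus F = F
\lnot (p2 \oplus p3) = \lnot F = T
p2 \lor p4 = F \lor F = F
p4 \leftrightarrow (p2 \lor p4) = F \leftrightarrow F = T
\lnot (p2 \oplus p3) \leftrightarrow (p4 \leftrightarrow (p2 \lor p4)) = T \leftrightarrow T = T
p4 \leftrightarrow p2 = F \leftrightarrow F = T
(p4 \leftrightarrow p2) \oplus p2 = T \oplus F = T
p2 \leftrightarrow p3 = F \leftrightarrow F = T
((p4 \leftrightarrow p2) \oplus p2) \leftrightarrow (p2 \leftrightarrow p3) = T \leftrightarrow T = T
(\lnot (p2 \oplus p3) \leftrightarrow (p4 \leftrightarrow (p2 \lor p4))) \lor (((p4 \leftrightarrow p2) \oplus p2) \leftrightarrow (p2 \leftrightarrow p3)) = T \lor T = T
p3 \to p2 = F \to F = T
((\lnot (p2 \oplus p3) \leftrightarrow (p4 \leftrightarrow (p2 \lor p4))) \lor (((p4 \leftrightarrow p2) \oplus p2) \leftrightarrow (p2 \leftrightarrow p3))) \leftrightarrow (p3 \to p2) = T \leftrightarrow T = T
p2 \leftrightarrow p3 = F \leftrightarrow F = T
(p2 \leftrightarrow p3) \leftrightarrow p3 = T \leftrightarrow F = F
p4 \leftrightarrow p3 = F \leftrightarrow F = T
\lnot (p4 \leftrightarrow p3) = \lnot T = F
\lnot \lnot (p4 \leftrightarrow p3) = \lnot F = T
\lnot \lnot (p4 \leftrightarrow p3) \to p4 = T \to F = F
((p2 \leftrightarrow p3) \leftrightarrow p3) \oplus (\lnot \lnot (p4 \leftrightarrow p3) \to p4) = F \oplus F = F
(((\lnot (p2 \oplus p3) \leftrightarrow (p4 \leftrightarrow (p2 \lor p4))) \lor (((p4 \leftrightarrow p2) \oplus p2) \leftrightarrow (p2 \leftrightarrow p3))) \leftrightarrow (p3 \to p2)) \oplus (((p2 \leftrightarrow p3) \leftrightarrow p3) \oplus (\lnot \lnot (p4 \leftrightarrow p3) \to p4)) = T \oplus F = T

T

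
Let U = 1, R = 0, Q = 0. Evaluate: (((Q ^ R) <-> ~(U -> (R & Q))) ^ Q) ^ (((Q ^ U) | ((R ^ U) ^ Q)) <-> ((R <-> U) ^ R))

Q ^ R = 0 ^ 0 = 0
R & Q = 0 & 0 = 0
U -> (R & Q) = 1 -> 0 = 0
~(U -> (R & Q)) = ~0 = 1
(Q ^ R) <-> ~(U -> (R & Q)) = 0 <-> 1 = 0
((Q ^ R) <-> ~(U -> (R & Q))) ^ Q = 0 ^ 0 = 0
Q ^ U = 0 ^ 1 = 1
R ^ U = 0 ^ 1 = 1
(R ^ U) ^ Q = 1 ^ 0 = 1
(Q ^ U) | ((R ^ U) ^ Q) = 1 | 1 = 1
R <-> U = 0 <-> 1 = 0
(R <-> U) ^ R = 0 ^ 0 = 0
((Q ^ U) | ((R ^ U) ^ Q)) <-> ((R <-> U) ^ R) = 1 <-> 0 = 0
(((Q ^ R) <-> ~(U -> (R & Q))) ^ Q) ^ (((Q ^ U) | ((R ^ U) ^ Q)) <-> ((R <-> U) ^ R)) = 0 ^ 0 = 0

0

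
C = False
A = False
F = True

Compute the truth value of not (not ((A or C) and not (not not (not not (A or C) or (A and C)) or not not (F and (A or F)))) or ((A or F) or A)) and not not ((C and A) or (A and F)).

False

Substituting C=False, A=False, F=True:
A or C = False or False = False
A or C = False or False = False
not (A or C) = not False = True
not not (A or C) = not True = False
A and C = False and False = False
not not (A or C) or (A and C) = False or False = False
not (not not (A or C) or (A and C)) = not False = True
not not (not not (A or C) or (A and C)) = not True = False
A or F = False or True = True
F and (A or F) = True and True = True
not (F and (A or F)) = not True = False
not not (F and (A or F)) = not False = True
not not (not not (A or C) or (A and C)) or not not (F and (A or F)) = False or True = True
not (not not (not not (A or C) or (A and C)) or not not (F and (A or F))) = not True = False
(A or C) and not (not not (not not (A or C) or (A and C)) or not not (F and (A or F))) = False and False = False
not ((A or C) and not (not not (not not (A or C) or (A and C)) or not not (F and (A or F)))) = not False = True
A or F = False or True = True
(A or F) or A = True or False = True
not ((A or C) and not (not not (not not (A or C) or (A and C)) or not not (F and (A or F)))) or ((A or F) or A) = True or True = True
not (not ((A or C) and not (not not (not not (A or C) or (A and C)) or not not (F and (A or F)))) or ((A or F) or A)) = not True = False
C and A = False and False = False
A and F = False and True = False
(C and A) or (A and F) = False or False = False
not ((C and A) or (A and F)) = not False = True
not not ((C and A) or (A and F)) = not True = False
not (not ((A or C) and not (not not (not not (A or C) or (A and C)) or not not (F and (A or F)))) or ((A or F) or A)) and not not ((C and A) or (A and F)) = False and False = False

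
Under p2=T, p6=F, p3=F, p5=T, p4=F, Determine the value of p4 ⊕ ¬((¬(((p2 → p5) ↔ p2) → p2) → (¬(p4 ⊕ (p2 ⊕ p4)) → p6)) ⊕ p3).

F

p2 → p5 = T → T = T
(p2 → p5) ↔ p2 = T ↔ T = T
((p2 → p5) ↔ p2) → p2 = T → T = T
¬(((p2 → p5) ↔ p2) → p2) = ¬T = F
p2 ⊕ p4 = T ⊕ F = T
p4 ⊕ (p2 ⊕ p4) = F ⊕ T = T
¬(p4 ⊕ (p2 ⊕ p4)) = ¬T = F
¬(p4 ⊕ (p2 ⊕ p4)) → p6 = F → F = T
¬(((p2 → p5) ↔ p2) → p2) → (¬(p4 ⊕ (p2 ⊕ p4)) → p6) = F → T = T
(¬(((p2 → p5) ↔ p2) → p2) → (¬(p4 ⊕ (p2 ⊕ p4)) → p6)) ⊕ p3 = T ⊕ F = T
¬((¬(((p2 → p5) ↔ p2) → p2) → (¬(p4 ⊕ (p2 ⊕ p4)) → p6)) ⊕ p3) = ¬T = F
p4 ⊕ ¬((¬(((p2 → p5) ↔ p2) → p2) → (¬(p4 ⊕ (p2 ⊕ p4)) → p6)) ⊕ p3) = F ⊕ F = F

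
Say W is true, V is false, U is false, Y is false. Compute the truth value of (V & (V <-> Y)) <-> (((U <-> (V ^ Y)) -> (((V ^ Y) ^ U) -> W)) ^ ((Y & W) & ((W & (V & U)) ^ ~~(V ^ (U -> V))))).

F

Substituting W=T, V=F, U=F, Y=F:
V <-> Y = F <-> F = T
V & (V <-> Y) = F & T = F
V ^ Y = F ^ F = F
U <-> (V ^ Y) = F <-> F = T
V ^ Y = F ^ F = F
(V ^ Y) ^ U = F ^ F = F
((V ^ Y) ^ U) -> W = F -> T = T
(U <-> (V ^ Y)) -> (((V ^ Y) ^ U) -> W) = T -> T = T
Y & W = F & T = F
V & U = F & F = F
W & (V & U) = T & F = F
U -> V = F -> F = T
V ^ (U -> V) = F ^ T = T
~(V ^ (U -> V)) = ~T = F
~~(V ^ (U -> V)) = ~F = T
(W & (V & U)) ^ ~~(V ^ (U -> V)) = F ^ T = T
(Y & W) & ((W & (V & U)) ^ ~~(V ^ (U -> V))) = F & T = F
((U <-> (V ^ Y)) -> (((V ^ Y) ^ U) -> W)) ^ ((Y & W) & ((W & (V & U)) ^ ~~(V ^ (U -> V)))) = T ^ F = T
(V & (V <-> Y)) <-> (((U <-> (V ^ Y)) -> (((V ^ Y) ^ U) -> W)) ^ ((Y & W) & ((W & (V & U)) ^ ~~(V ^ (U -> V))))) = F <-> T = F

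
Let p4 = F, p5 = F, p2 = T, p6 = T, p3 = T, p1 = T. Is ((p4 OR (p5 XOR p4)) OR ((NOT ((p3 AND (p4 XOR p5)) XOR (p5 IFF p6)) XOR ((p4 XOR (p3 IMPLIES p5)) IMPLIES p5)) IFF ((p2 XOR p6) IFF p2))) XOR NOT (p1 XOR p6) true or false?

F

p5 XOR p4 = F XOR F = F
p4 OR (p5 XOR p4) = F OR F = F
p4 XOR p5 = F XOR F = F
p3 AND (p4 XOR p5) = T AND F = F
p5 IFF p6 = F IFF T = F
(p3 AND (p4 XOR p5)) XOR (p5 IFF p6) = F XOR F = F
NOT ((p3 AND (p4 XOR p5)) XOR (p5 IFF p6)) = NOT F = T
p3 IMPLIES p5 = T IMPLIES F = F
p4 XOR (p3 IMPLIES p5) = F XOR F = F
(p4 XOR (p3 IMPLIES p5)) IMPLIES p5 = F IMPLIES F = T
NOT ((p3 AND (p4 XOR p5)) XOR (p5 IFF p6)) XOR ((p4 XOR (p3 IMPLIES p5)) IMPLIES p5) = T XOR T = F
p2 XOR p6 = T XOR T = F
(p2 XOR p6) IFF p2 = F IFF T = F
(NOT ((p3 AND (p4 XOR p5)) XOR (p5 IFF p6)) XOR ((p4 XOR (p3 IMPLIES p5)) IMPLIES p5)) IFF ((p2 XOR p6) IFF p2) = F IFF F = T
(p4 OR (p5 XOR p4)) OR ((NOT ((p3 AND (p4 XOR p5)) XOR (p5 IFF p6)) XOR ((p4 XOR (p3 IMPLIES p5)) IMPLIES p5)) IFF ((p2 XOR p6) IFF p2)) = F OR T = T
p1 XOR p6 = T XOR T = F
NOT (p1 XOR p6) = NOT F = T
((p4 OR (p5 XOR p4)) OR ((NOT ((p3 AND (p4 XOR p5)) XOR (p5 IFF p6)) XOR ((p4 XOR (p3 IMPLIES p5)) IMPLIES p5)) IFF ((p2 XOR p6) IFF p2))) XOR NOT (p1 XOR p6) = T XOR T = F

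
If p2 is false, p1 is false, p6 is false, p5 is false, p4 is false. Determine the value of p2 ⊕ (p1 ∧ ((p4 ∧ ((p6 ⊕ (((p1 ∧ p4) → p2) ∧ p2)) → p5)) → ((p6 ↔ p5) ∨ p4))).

False

Substituting p2=False, p1=False, p6=False, p5=False, p4=False:
p1 ∧ p4 = False ∧ False = False
(p1 ∧ p4) → p2 = False → False = True
((p1 ∧ p4) → p2) ∧ p2 = True ∧ False = False
p6 ⊕ (((p1 ∧ p4) → p2) ∧ p2) = False ⊕ False = False
(p6 ⊕ (((p1 ∧ p4) → p2) ∧ p2)) → p5 = False → False = True
p4 ∧ ((p6 ⊕ (((p1 ∧ p4) → p2) ∧ p2)) → p5) = False ∧ True = False
p6 ↔ p5 = False ↔ False = True
(p6 ↔ p5) ∨ p4 = True ∨ False = True
(p4 ∧ ((p6 ⊕ (((p1 ∧ p4) → p2) ∧ p2)) → p5)) → ((p6 ↔ p5) ∨ p4) = False → True = True
p1 ∧ ((p4 ∧ ((p6 ⊕ (((p1 ∧ p4) → p2) ∧ p2)) → p5)) → ((p6 ↔ p5) ∨ p4)) = False ∧ True = False
p2 ⊕ (p1 ∧ ((p4 ∧ ((p6 ⊕ (((p1 ∧ p4) → p2) ∧ p2)) → p5)) → ((p6 ↔ p5) ∨ p4))) = False ⊕ False = False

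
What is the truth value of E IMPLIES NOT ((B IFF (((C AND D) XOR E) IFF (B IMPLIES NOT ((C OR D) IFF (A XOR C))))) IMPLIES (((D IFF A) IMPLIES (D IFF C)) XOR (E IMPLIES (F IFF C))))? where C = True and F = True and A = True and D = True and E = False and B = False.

True

C AND D = True AND True = True
(C AND D) XOR E = True XOR False = True
C OR D = True OR True = True
A XOR C = True XOR True = False
(C OR D) IFF (A XOR C) = True IFF False = False
NOT ((C OR D) IFF (A XOR C)) = NOT False = True
B IMPLIES NOT ((C OR D) IFF (A XOR C)) = False IMPLIES True = True
((C AND D) XOR E) IFF (B IMPLIES NOT ((C OR D) IFF (A XOR C))) = True IFF True = True
B IFF (((C AND D) XOR E) IFF (B IMPLIES NOT ((C OR D) IFF (A XOR C)))) = False IFF True = False
D IFF A = True IFF True = True
D IFF C = True IFF True = True
(D IFF A) IMPLIES (D IFF C) = True IMPLIES True = True
F IFF C = True IFF True = True
E IMPLIES (F IFF C) = False IMPLIES True = True
((D IFF A) IMPLIES (D IFF C)) XOR (E IMPLIES (F IFF C)) = True XOR True = False
(B IFF (((C AND D) XOR E) IFF (B IMPLIES NOT ((C OR D) IFF (A XOR C))))) IMPLIES (((D IFF A) IMPLIES (D IFF C)) XOR (E IMPLIES (F IFF C))) = False IMPLIES False = True
NOT ((B IFF (((C AND D) XOR E) IFF (B IMPLIES NOT ((C OR D) IFF (A XOR C))))) IMPLIES (((D IFF A) IMPLIES (D IFF C)) XOR (E IMPLIES (F IFF C)))) = NOT True = False
E IMPLIES NOT ((B IFF (((C AND D) XOR E) IFF (B IMPLIES NOT ((C OR D) IFF (A XOR C))))) IMPLIES (((D IFF A) IMPLIES (D IFF C)) XOR (E IMPLIES (F IFF C)))) = False IMPLIES False = True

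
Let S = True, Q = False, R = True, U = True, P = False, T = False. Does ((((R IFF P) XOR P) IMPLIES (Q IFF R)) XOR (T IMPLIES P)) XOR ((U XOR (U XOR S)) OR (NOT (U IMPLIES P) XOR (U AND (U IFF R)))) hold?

R IFF P = True IFF False = False
(R IFF P) XOR P = False XOR False = False
Q IFF R = False IFF True = False
((R IFF P) XOR P) IMPLIES (Q IFF R) = False IMPLIES False = True
T IMPLIES P = False IMPLIES False = True
(((R IFF P) XOR P) IMPLIES (Q IFF R)) XOR (T IMPLIES P) = True XOR True = False
U XOR S = True XOR True = False
U XOR (U XOR S) = True XOR False = True
U IMPLIES P = True IMPLIES False = False
NOT (U IMPLIES P) = NOT False = True
U IFF R = True IFF True = True
U AND (U IFF R) = True AND True = True
NOT (U IMPLIES P) XOR (U AND (U IFF R)) = True XOR True = False
(U XOR (U XOR S)) OR (NOT (U IMPLIES P) XOR (U AND (U IFF R))) = True OR False = True
((((R IFF P) XOR P) IMPLIES (Q IFF R)) XOR (T IMPLIES P)) XOR ((U XOR (U XOR S)) OR (NOT (U IMPLIES P) XOR (U AND (U IFF R)))) = False XOR True = True

True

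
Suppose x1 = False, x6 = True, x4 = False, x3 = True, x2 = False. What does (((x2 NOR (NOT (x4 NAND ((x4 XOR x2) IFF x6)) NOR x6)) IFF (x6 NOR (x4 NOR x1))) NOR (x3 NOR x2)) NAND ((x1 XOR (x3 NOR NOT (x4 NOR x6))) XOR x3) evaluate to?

x4 XOR x2 = False XOR False = False
(x4 XOR x2) IFF x6 = False IFF True = False
x4 NAND ((x4 XOR x2) IFF x6) = False NAND False = True
NOT (x4 NAND ((x4 XOR x2) IFF x6)) = NOT True = False
NOT (x4 NAND ((x4 XOR x2) IFF x6)) NOR x6 = False NOR True = False
x2 NOR (NOT (x4 NAND ((x4 XOR x2) IFF x6)) NOR x6) = False NOR False = True
x4 NOR x1 = False NOR False = True
x6 NOR (x4 NOR x1) = True NOR True = False
(x2 NOR (NOT (x4 NAND ((x4 XOR x2) IFF x6)) NOR x6)) IFF (x6 NOR (x4 NOR x1)) = True IFF False = False
x3 NOR x2 = True NOR False = False
((x2 NOR (NOT (x4 NAND ((x4 XOR x2) IFF x6)) NOR x6)) IFF (x6 NOR (x4 NOR x1))) NOR (x3 NOR x2) = False NOR False = True
x4 NOR x6 = False NOR True = False
NOT (x4 NOR x6) = NOT False = True
x3 NOR NOT (x4 NOR x6) = True NOR True = False
x1 XOR (x3 NOR NOT (x4 NOR x6)) = False XOR False = False
(x1 XOR (x3 NOR NOT (x4 NOR x6))) XOR x3 = False XOR True = True
(((x2 NOR (NOT (x4 NAND ((x4 XOR x2) IFF x6)) NOR x6)) IFF (x6 NOR (x4 NOR x1))) NOR (x3 NOR x2)) NAND ((x1 XOR (x3 NOR NOT (x4 NOR x6))) XOR x3) = True NAND True = False

False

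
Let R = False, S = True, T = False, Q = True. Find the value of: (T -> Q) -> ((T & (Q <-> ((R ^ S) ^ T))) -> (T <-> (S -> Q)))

True

T -> Q = False -> True = True
R ^ S = False ^ True = True
(R ^ S) ^ T = True ^ False = True
Q <-> ((R ^ S) ^ T) = True <-> True = True
T & (Q <-> ((R ^ S) ^ T)) = False & True = False
S -> Q = True -> True = True
T <-> (S -> Q) = False <-> True = False
(T & (Q <-> ((R ^ S) ^ T))) -> (T <-> (S -> Q)) = False -> False = True
(T -> Q) -> ((T & (Q <-> ((R ^ S) ^ T))) -> (T <-> (S -> Q))) = True -> True = True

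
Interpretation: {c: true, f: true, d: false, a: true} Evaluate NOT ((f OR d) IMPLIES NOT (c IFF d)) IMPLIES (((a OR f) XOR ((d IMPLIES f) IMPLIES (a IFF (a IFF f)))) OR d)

f OR d = true OR false = true
c IFF d = true IFF false = false
NOT (c IFF d) = NOT false = true
(f OR d) IMPLIES NOT (c IFF d) = true IMPLIES true = true
NOT ((f OR d) IMPLIES NOT (c IFF d)) = NOT true = false
a OR f = true OR true = true
d IMPLIES f = false IMPLIES true = true
a IFF f = true IFF true = true
a IFF (a IFF f) = true IFF true = true
(d IMPLIES f) IMPLIES (a IFF (a IFF f)) = true IMPLIES true = true
(a OR f) XOR ((d IMPLIES f) IMPLIES (a IFF (a IFF f))) = true XOR true = false
((a OR f) XOR ((d IMPLIES f) IMPLIES (a IFF (a IFF f)))) OR d = false OR false = false
NOT ((f OR d) IMPLIES NOT (c IFF d)) IMPLIES (((a OR f) XOR ((d IMPLIES f) IMPLIES (a IFF (a IFF f)))) OR d) = false IMPLIES false = true

true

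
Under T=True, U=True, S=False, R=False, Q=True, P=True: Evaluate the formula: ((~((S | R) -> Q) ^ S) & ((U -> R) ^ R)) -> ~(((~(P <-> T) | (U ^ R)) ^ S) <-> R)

True

Substituting T=True, U=True, S=False, R=False, Q=True, P=True:
S | R = False | False = False
(S | R) -> Q = False -> True = True
~((S | R) -> Q) = ~True = False
~((S | R) -> Q) ^ S = False ^ False = False
U -> R = True -> False = False
(U -> R) ^ R = False ^ False = False
(~((S | R) -> Q) ^ S) & ((U -> R) ^ R) = False & False = False
P <-> T = True <-> True = True
~(P <-> T) = ~True = False
U ^ R = True ^ False = True
~(P <-> T) | (U ^ R) = False | True = True
(~(P <-> T) | (U ^ R)) ^ S = True ^ False = True
((~(P <-> T) | (U ^ R)) ^ S) <-> R = True <-> False = False
~(((~(P <-> T) | (U ^ R)) ^ S) <-> R) = ~False = True
((~((S | R) -> Q) ^ S) & ((U -> R) ^ R)) -> ~(((~(P <-> T) | (U ^ R)) ^ S) <-> R) = False -> True = True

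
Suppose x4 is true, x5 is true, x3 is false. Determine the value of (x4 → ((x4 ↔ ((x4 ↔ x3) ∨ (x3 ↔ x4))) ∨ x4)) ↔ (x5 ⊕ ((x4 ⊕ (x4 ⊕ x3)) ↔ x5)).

x4 ↔ x3 = True ↔ False = False
x3 ↔ x4 = False ↔ True = False
(x4 ↔ x3) ∨ (x3 ↔ x4) = False ∨ False = False
x4 ↔ ((x4 ↔ x3) ∨ (x3 ↔ x4)) = True ↔ False = False
(x4 ↔ ((x4 ↔ x3) ∨ (x3 ↔ x4))) ∨ x4 = False ∨ True = True
x4 → ((x4 ↔ ((x4 ↔ x3) ∨ (x3 ↔ x4))) ∨ x4) = True → True = True
x4 ⊕ x3 = True ⊕ False = True
x4 ⊕ (x4 ⊕ x3) = True ⊕ True = False
(x4 ⊕ (x4 ⊕ x3)) ↔ x5 = False ↔ True = False
x5 ⊕ ((x4 ⊕ (x4 ⊕ x3)) ↔ x5) = True ⊕ False = True
(x4 → ((x4 ↔ ((x4 ↔ x3) ∨ (x3 ↔ x4))) ∨ x4)) ↔ (x5 ⊕ ((x4 ⊕ (x4 ⊕ x3)) ↔ x5)) = True ↔ True = True

True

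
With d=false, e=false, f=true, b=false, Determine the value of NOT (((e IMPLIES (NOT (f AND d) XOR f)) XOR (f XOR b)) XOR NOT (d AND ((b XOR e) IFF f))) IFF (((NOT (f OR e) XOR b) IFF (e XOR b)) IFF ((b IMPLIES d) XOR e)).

Substituting d=false, e=false, f=true, b=false:
f AND d = true AND false = false
NOT (f AND d) = NOT false = true
NOT (f AND d) XOR f = true XOR true = false
e IMPLIES (NOT (f AND d) XOR f) = false IMPLIES false = true
f XOR b = true XOR false = true
(e IMPLIES (NOT (f AND d) XOR f)) XOR (f XOR b) = true XOR true = false
b XOR e = false XOR false = false
(b XOR e) IFF f = false IFF true = false
d AND ((b XOR e) IFF f) = false AND false = false
NOT (d AND ((b XOR e) IFF f)) = NOT false = true
((e IMPLIES (NOT (f AND d) XOR f)) XOR (f XOR b)) XOR NOT (d AND ((b XOR e) IFF f)) = false XOR true = true
NOT (((e IMPLIES (NOT (f AND d) XOR f)) XOR (f XOR b)) XOR NOT (d AND ((b XOR e) IFF f))) = NOT true = false
f OR e = true OR false = true
NOT (f OR e) = NOT true = false
NOT (f OR e) XOR b = false XOR false = false
e XOR b = false XOR false = false
(NOT (f OR e) XOR b) IFF (e XOR b) = false IFF false = true
b IMPLIES d = false IMPLIES false = true
(b IMPLIES d) XOR e = true XOR false = true
((NOT (f OR e) XOR b) IFF (e XOR b)) IFF ((b IMPLIES d) XOR e) = true IFF true = true
NOT (((e IMPLIES (NOT (f AND d) XOR f)) XOR (f XOR b)) XOR NOT (d AND ((b XOR e) IFF f))) IFF (((NOT (f OR e) XOR b) IFF (e XOR b)) IFF ((b IMPLIES d) XOR e)) = false IFF true = false

false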